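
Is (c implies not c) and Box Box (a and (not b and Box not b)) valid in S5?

Tableau for the negation not ((c implies not c) and Box Box (a and (not b and Box not b))):
1. not ((c implies not c) and Box Box (a and (not b and Box not b))), w0
2. not Box Box (a and (not b and Box not b)), w0   [neg-and-rule on 1 (branches; this branch)]
3. not Box (a and (not b and Box not b)), w1   [neg-Box-rule on 2: fresh world w1, w0Rw1]
4. not (a and (not b and Box not b)), w2   [neg-Box-rule on 3: fresh world w2, w1Rw2]
5. not (not b and Box not b), w2   [neg-and-rule on 4 (branches; this branch)]
6. not Box not b, w2   [neg-and-rule on 5 (branches; this branch)]
7. b, w3   [neg-Box-rule on 6: fresh world w3, w2Rw3]
Accessibility: w0Rw0, w0Rw1, w0Rw2, w0Rw3, w1Rw0, w1Rw1, w1Rw2, w1Rw3, w2Rw0, w2Rw1, w2Rw2, w2Rw3, w3Rw0, w3Rw1, w3Rw2, w3Rw3
The negation has an open branch (countermodel exists).

Not valid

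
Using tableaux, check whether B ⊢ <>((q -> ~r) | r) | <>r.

Valid in B

Tableau for the negation ~(<>((q -> ~r) | r) | <>r):
1. ~(<>((q -> ~r) | r) | <>r), 0
2. ~<>((q -> ~r) | r), 0
3. ~<>r, 0
4. ~((q -> ~r) | r), 0
5. ~(q -> ~r), 0
6. ~r, 0
7. q, 0
8. r, 0
Accessibility: 0R0
Branch closes: r and ~r both at 0.
All branches of the negation close; one closing branch shown above.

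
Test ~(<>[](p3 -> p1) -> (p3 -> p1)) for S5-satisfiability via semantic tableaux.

1. ~(<>[](p3 -> p1) -> (p3 -> p1)), w0
2. <>[](p3 -> p1), w0
3. ~(p3 -> p1), w0
4. p3, w0
5. ~p1, w0
6. [](p3 -> p1), w1
7. p3 -> p1, w0
8. p3 -> p1, w1
9. p1, w0
Accessibility: w0Rw0, w0Rw1, w1Rw0, w1Rw1
Branch closes: p1 and ~p1 both at w0.
Every branch closes; the branch above is one of them.

Unsatisfiable (every branch closes)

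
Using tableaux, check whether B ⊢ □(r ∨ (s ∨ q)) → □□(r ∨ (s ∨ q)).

No, not valid

Tableau for the negation ¬(□(r ∨ (s ∨ q)) → □□(r ∨ (s ∨ q))):
1. ¬(□(r ∨ (s ∨ q)) → □□(r ∨ (s ∨ q))), 0
2. □(r ∨ (s ∨ q)), 0
3. ¬□□(r ∨ (s ∨ q)), 0
4. r ∨ (s ∨ q), 0
5. s ∨ q, 0
6. q, 0
7. ¬□(r ∨ (s ∨ q)), 1
8. r ∨ (s ∨ q), 1
9. s ∨ q, 1
10. q, 1
11. ¬(r ∨ (s ∨ q)), 2
12. ¬r, 2
13. ¬(s ∨ q), 2
14. ¬s, 2
15. ¬q, 2
Accessibility: 0R0, 0R1, 1R0, 1R1, 1R2, 2R1, 2R2
The negation has an open branch (countermodel exists).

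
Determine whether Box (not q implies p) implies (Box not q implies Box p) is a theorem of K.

Tableau for the negation not (Box (not q implies p) implies (Box not q implies Box p)):
1. not (Box (not q implies p) implies (Box not q implies Box p)), 0
2. Box (not q implies p), 0   [neg-implies-rule on 1]
3. not (Box not q implies Box p), 0   [neg-implies-rule on 1]
4. Box not q, 0   [neg-implies-rule on 3]
5. not Box p, 0   [neg-implies-rule on 3]
6. not p, 1   [neg-Box-rule on 5: fresh world 1, 0R1]
7. not q implies p, 1   [Box-rule on 2 via 0R1]
8. not q, 1   [Box-rule on 4 via 0R1]
9. p, 1   [implies-rule on 7 (branches; this branch)]
Accessibility: 0R1
Branch closes: p and not p both at 1.
All branches of the negation close; one closing branch shown above.

Valid in K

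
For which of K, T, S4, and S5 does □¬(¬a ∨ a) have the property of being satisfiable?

T-tableau for the formula:
1. □¬(¬a ∨ a), 0
2. ¬(¬a ∨ a), 0
3. a, 0
4. ¬a, 0
Accessibility: 0R0
Branch closes: a and ¬a both at 0.
Every branch closes (one shown): unsatisfiable in T, hence also in S4, S5 (every S4/S5-frame is a T-frame).
K-tableau for the formula:
1. □¬(¬a ∨ a), 0
Complete open branch: satisfiable in K.

K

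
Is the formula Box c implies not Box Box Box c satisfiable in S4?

Yes, satisfiable

1. Box c implies not Box Box Box c, u
2. not Box Box Box c, u   [implies-rule on 1 (branches; this branch)]
3. not Box Box c, v   [neg-Box-rule on 2: fresh world v, uRv]
4. not Box c, w   [neg-Box-rule on 3: fresh world w, vRw]
5. not c, x   [neg-Box-rule on 4: fresh world x, wRx]
Accessibility: uRu, uRv, uRw, uRx, vRv, vRw, vRx, wRw, wRx, xRx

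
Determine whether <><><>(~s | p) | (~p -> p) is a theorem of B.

Tableau for the negation ~(<><><>(~s | p) | (~p -> p)):
1. ~(<><><>(~s | p) | (~p -> p)), w0
2. ~<><><>(~s | p), w0
3. ~(~p -> p), w0
4. ~p, w0
5. ~<><>(~s | p), w0
6. ~<>(~s | p), w0
7. ~(~s | p), w0
8. s, w0
Accessibility: w0Rw0
The negation has an open branch (countermodel exists).

No, not valid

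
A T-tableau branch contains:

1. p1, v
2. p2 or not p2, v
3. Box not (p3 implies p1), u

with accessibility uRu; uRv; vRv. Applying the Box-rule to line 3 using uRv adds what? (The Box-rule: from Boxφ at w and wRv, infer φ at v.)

not (p3 implies p1), v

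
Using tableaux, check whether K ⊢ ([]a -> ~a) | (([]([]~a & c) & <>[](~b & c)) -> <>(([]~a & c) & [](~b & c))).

Valid

Tableau for the negation ~(([]a -> ~a) | (([]([]~a & c) & <>[](~b & c)) -> <>(([]~a & c) & [](~b & c)))):
1. ~(([]a -> ~a) | (([]([]~a & c) & <>[](~b & c)) -> <>(([]~a & c) & [](~b & c)))), w0
2. ~([]a -> ~a), w0
3. ~(([]([]~a & c) & <>[](~b & c)) -> <>(([]~a & c) & [](~b & c))), w0
4. []a, w0
5. a, w0
6. []([]~a & c) & <>[](~b & c), w0
7. ~<>(([]~a & c) & [](~b & c)), w0
8. []([]~a & c), w0
9. <>[](~b & c), w0
10. [](~b & c), w1
11. a, w1
12. ~(([]~a & c) & [](~b & c)), w1
13. []~a & c, w1
14. []~a, w1
15. c, w1
16. ~[](~b & c), w1
17. ~(~b & c), w2
18. ~b & c, w2
19. ~b, w2
20. c, w2
21. ~a, w2
22. ~c, w2
Accessibility: w0Rw1, w1Rw2
Branch closes: c and ~c both at w2.
Every branch of the negation's tableau closes; the branch above is one of them.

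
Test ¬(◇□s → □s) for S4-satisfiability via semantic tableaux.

Satisfiable (open branch found)

1. ¬(◇□s → □s), 0
2. ◇□s, 0
3. ¬□s, 0
4. □s, 1
5. s, 1
6. ¬s, 2
Accessibility: 0R0, 0R1, 0R2, 1R1, 2R2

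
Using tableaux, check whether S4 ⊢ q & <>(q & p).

Invalid (countermodel exists)

Tableau for the negation ~(q & <>(q & p)):
1. ~(q & <>(q & p)), 0
2. ~<>(q & p), 0
3. ~(q & p), 0
4. ~p, 0
Accessibility: 0R0
The negation has an open branch (countermodel exists).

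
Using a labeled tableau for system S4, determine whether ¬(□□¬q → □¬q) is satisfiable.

1. ¬(□□¬q → □¬q), w0
2. □□¬q, w0
3. ¬□¬q, w0
4. □¬q, w0
5. ¬q, w0
6. q, w1
7. □¬q, w1
8. ¬q, w1
Accessibility: w0Rw0, w0Rw1, w1Rw1
Branch closes: q and ¬q both at w1.
(One branch shown.) All branches close.

Unsatisfiable (every branch closes)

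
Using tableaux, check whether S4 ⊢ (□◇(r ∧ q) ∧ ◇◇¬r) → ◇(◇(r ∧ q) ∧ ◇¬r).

Valid in S4

Tableau for the negation ¬((□◇(r ∧ q) ∧ ◇◇¬r) → ◇(◇(r ∧ q) ∧ ◇¬r)):
1. ¬((□◇(r ∧ q) ∧ ◇◇¬r) → ◇(◇(r ∧ q) ∧ ◇¬r)), 0
2. □◇(r ∧ q) ∧ ◇◇¬r, 0   [¬→-rule on 1]
3. ¬◇(◇(r ∧ q) ∧ ◇¬r), 0   [¬→-rule on 1]
4. □◇(r ∧ q), 0   [∧-rule on 2]
5. ◇◇¬r, 0   [∧-rule on 2]
6. ¬(◇(r ∧ q) ∧ ◇¬r), 0   [¬◇-rule on 3 via 0R0]
7. ◇(r ∧ q), 0   [□-rule on 4 via 0R0]
8. ¬◇¬r, 0   [¬∧-rule on 6 (branches; this branch)]
9. r, 0   [¬◇-rule on 8 via 0R0]
10. ◇¬r, 1   [◇-rule on 5: fresh world 1, 0R1]
11. ¬(◇(r ∧ q) ∧ ◇¬r), 1   [¬◇-rule on 3 via 0R1]
12. ◇(r ∧ q), 1   [□-rule on 4 via 0R1]
13. r, 1   [¬◇-rule on 8 via 0R1]
14. ¬◇(r ∧ q), 1   [¬∧-rule on 11 (branches; this branch)]
15. ¬(r ∧ q), 1   [¬◇-rule on 14 via 1R1]
16. ¬q, 1   [¬∧-rule on 15 (branches; this branch)]
17. r ∧ q, 2   [◇-rule on 7: fresh world 2, 0R2]
18. r, 2   [∧-rule on 17]
19. q, 2   [∧-rule on 17]
20. ¬(◇(r ∧ q) ∧ ◇¬r), 2   [¬◇-rule on 3 via 0R2]
21. ◇(r ∧ q), 2   [□-rule on 4 via 0R2]
22. ¬◇¬r, 2   [¬∧-rule on 20 (branches; this branch)]
23. ¬r, 3   [◇-rule on 10: fresh world 3, 1R3]
24. ¬(◇(r ∧ q) ∧ ◇¬r), 3   [¬◇-rule on 3 via 0R3]
25. ◇(r ∧ q), 3   [□-rule on 4 via 0R3]
26. r, 3   [¬◇-rule on 8 via 0R3]
Accessibility: 0R0, 0R1, 0R2, 0R3, 1R1, 1R3, 2R2, 3R3
Branch closes: r and ¬r both at 3.
All branches of the negation close; one closing branch shown above.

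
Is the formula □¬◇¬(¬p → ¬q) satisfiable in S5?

1. □¬◇¬(¬p → ¬q), w0
2. ¬◇¬(¬p → ¬q), w0
3. ¬p → ¬q, w0
4. ¬q, w0
Accessibility: w0Rw0

Satisfiable (open branch found)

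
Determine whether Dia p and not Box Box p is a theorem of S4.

Tableau for the negation not (Dia p and not Box Box p):
1. not (Dia p and not Box Box p), w0
2. Box Box p, w0
3. Box p, w0
4. p, w0
Accessibility: w0Rw0
The negation has an open branch (countermodel exists).

Not valid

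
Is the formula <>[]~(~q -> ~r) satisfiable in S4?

Yes, satisfiable

1. <>[]~(~q -> ~r), u
2. []~(~q -> ~r), v
3. ~(~q -> ~r), v
4. ~q, v
5. r, v
Accessibility: uRu, uRv, vRv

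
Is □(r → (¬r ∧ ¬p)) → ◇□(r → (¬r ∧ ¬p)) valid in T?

Tableau for the negation ¬(□(r → (¬r ∧ ¬p)) → ◇□(r → (¬r ∧ ¬p))):
1. ¬(□(r → (¬r ∧ ¬p)) → ◇□(r → (¬r ∧ ¬p))), w0
2. □(r → (¬r ∧ ¬p)), w0   [¬→-rule on 1]
3. ¬◇□(r → (¬r ∧ ¬p)), w0   [¬→-rule on 1]
4. r → (¬r ∧ ¬p), w0   [□-rule on 2 via w0Rw0]
5. ¬□(r → (¬r ∧ ¬p)), w0   [¬◇-rule on 3 via w0Rw0]
6. ¬r ∧ ¬p, w0   [→-rule on 4 (branches; this branch)]
7. ¬r, w0   [∧-rule on 6]
8. ¬p, w0   [∧-rule on 6]
9. ¬(r → (¬r ∧ ¬p)), w1   [¬□-rule on 5: fresh world w1, w0Rw1]
10. r, w1   [¬→-rule on 9]
11. ¬(¬r ∧ ¬p), w1   [¬→-rule on 9]
12. r → (¬r ∧ ¬p), w1   [□-rule on 2 via w0Rw1]
13. ¬□(r → (¬r ∧ ¬p)), w1   [¬◇-rule on 3 via w0Rw1]
14. p, w1   [¬∧-rule on 11 (branches; this branch)]
15. ¬r ∧ ¬p, w1   [→-rule on 12 (branches; this branch)]
16. ¬r, w1   [∧-rule on 15]
17. ¬p, w1   [∧-rule on 15]
Accessibility: w0Rw0, w0Rw1, w1Rw1
Branch closes: r and ¬r both at w1.
All branches of the negation close; one closing branch shown above.

Valid in T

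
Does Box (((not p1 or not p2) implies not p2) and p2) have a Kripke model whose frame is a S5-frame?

Satisfiable

1. Box (((not p1 or not p2) implies not p2) and p2), w0
2. ((not p1 or not p2) implies not p2) and p2, w0
3. (not p1 or not p2) implies not p2, w0
4. p2, w0
5. not (not p1 or not p2), w0
6. p1, w0
Accessibility: w0Rw0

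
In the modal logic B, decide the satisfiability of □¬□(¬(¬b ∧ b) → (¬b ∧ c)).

Yes, satisfiable

1. □¬□(¬(¬b ∧ b) → (¬b ∧ c)), u
2. ¬□(¬(¬b ∧ b) → (¬b ∧ c)), u   [□-rule on 1 via uRu]
3. ¬(¬(¬b ∧ b) → (¬b ∧ c)), v   [¬□-rule on 2: fresh world v, uRv]
4. ¬(¬b ∧ b), v   [¬→-rule on 3]
5. ¬(¬b ∧ c), v   [¬→-rule on 3]
6. ¬□(¬(¬b ∧ b) → (¬b ∧ c)), v   [□-rule on 1 via uRv]
7. ¬b, v   [¬∧-rule on 4 (branches; this branch)]
8. ¬c, v   [¬∧-rule on 5 (branches; this branch)]
9. ¬(¬(¬b ∧ b) → (¬b ∧ c)), w   [¬□-rule on 6: fresh world w, vRw]
10. ¬(¬b ∧ b), w   [¬→-rule on 9]
11. ¬(¬b ∧ c), w   [¬→-rule on 9]
12. ¬b, w   [¬∧-rule on 10 (branches; this branch)]
13. ¬c, w   [¬∧-rule on 11 (branches; this branch)]
Accessibility: uRu, uRv, vRu, vRv, vRw, wRv, wRw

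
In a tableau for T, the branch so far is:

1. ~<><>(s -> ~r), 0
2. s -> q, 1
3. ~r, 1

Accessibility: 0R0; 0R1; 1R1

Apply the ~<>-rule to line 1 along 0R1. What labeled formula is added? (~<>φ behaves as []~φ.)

~<>φ behaves as []~φ: propagate the negated body to each accessible world.

~<>(s -> ~r), 1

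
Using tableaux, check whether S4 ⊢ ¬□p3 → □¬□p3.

Invalid (countermodel exists)

Tableau for the negation ¬(¬□p3 → □¬□p3):
1. ¬(¬□p3 → □¬□p3), u
2. ¬□p3, u
3. ¬□¬□p3, u
4. ¬p3, v
5. □p3, w
6. p3, w
Accessibility: uRu, uRv, uRw, vRv, wRw
The negation has an open branch (countermodel exists).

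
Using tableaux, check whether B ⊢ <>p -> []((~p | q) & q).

Tableau for the negation ~(<>p -> []((~p | q) & q)):
1. ~(<>p -> []((~p | q) & q)), u
2. <>p, u
3. ~[]((~p | q) & q), u
4. p, v
5. ~((~p | q) & q), w
6. ~q, w
Accessibility: uRu, uRv, uRw, vRu, vRv, wRu, wRw
The negation has an open branch (countermodel exists).

Not valid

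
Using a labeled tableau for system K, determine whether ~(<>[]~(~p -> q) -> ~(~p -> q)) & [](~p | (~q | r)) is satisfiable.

Yes, satisfiable

1. ~(<>[]~(~p -> q) -> ~(~p -> q)) & [](~p | (~q | r)), 0
2. ~(<>[]~(~p -> q) -> ~(~p -> q)), 0   [&-rule on 1]
3. [](~p | (~q | r)), 0   [&-rule on 1]
4. <>[]~(~p -> q), 0   [~->-rule on 2]
5. ~p -> q, 0   [~->-rule on 2]
6. q, 0   [->-rule on 5 (branches; this branch)]
7. []~(~p -> q), 1   [<>-rule on 4: fresh world 1, 0R1]
8. ~p | (~q | r), 1   [[]-rule on 3 via 0R1]
9. ~q | r, 1   [|-rule on 8 (branches; this branch)]
10. r, 1   [|-rule on 9 (branches; this branch)]
Accessibility: 0R1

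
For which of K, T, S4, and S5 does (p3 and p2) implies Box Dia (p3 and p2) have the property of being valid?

S5

S5-tableau for the negation not ((p3 and p2) implies Box Dia (p3 and p2)):
1. not ((p3 and p2) implies Box Dia (p3 and p2)), 0
2. p3 and p2, 0   [neg-implies-rule on 1]
3. not Box Dia (p3 and p2), 0   [neg-implies-rule on 1]
4. p3, 0   [and-rule on 2]
5. p2, 0   [and-rule on 2]
6. not Dia (p3 and p2), 1   [neg-Box-rule on 3: fresh world 1, 0R1]
7. not (p3 and p2), 0   [neg-Dia-rule on 6 via 1R0]
8. not (p3 and p2), 1   [neg-Dia-rule on 6 via 1R1]
9. not p2, 0   [neg-and-rule on 7 (branches; this branch)]
Accessibility: 0R0, 0R1, 1R0, 1R1
Branch closes: p2 and not p2 both at 0.
Every branch closes (one shown): valid in S5.
S4-tableau for the negation not ((p3 and p2) implies Box Dia (p3 and p2)):
1. not ((p3 and p2) implies Box Dia (p3 and p2)), 0
2. p3 and p2, 0   [neg-implies-rule on 1]
3. not Box Dia (p3 and p2), 0   [neg-implies-rule on 1]
4. p3, 0   [and-rule on 2]
5. p2, 0   [and-rule on 2]
6. not Dia (p3 and p2), 1   [neg-Box-rule on 3: fresh world 1, 0R1]
7. not (p3 and p2), 1   [neg-Dia-rule on 6 via 1R1]
8. not p2, 1   [neg-and-rule on 7 (branches; this branch)]
Accessibility: 0R0, 0R1, 1R1
Complete open branch: countermodel on an S4-frame, so not valid in S4, nor in K, T (the same frame is also a K-frame and a T-frame).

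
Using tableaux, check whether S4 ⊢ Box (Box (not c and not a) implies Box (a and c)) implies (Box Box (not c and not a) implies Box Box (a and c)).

Yes, valid

Tableau for the negation not (Box (Box (not c and not a) implies Box (a and c)) implies (Box Box (not c and not a) implies Box Box (a and c))):
1. not (Box (Box (not c and not a) implies Box (a and c)) implies (Box Box (not c and not a) implies Box Box (a and c))), u
2. Box (Box (not c and not a) implies Box (a and c)), u
3. not (Box Box (not c and not a) implies Box Box (a and c)), u
4. Box Box (not c and not a), u
5. not Box Box (a and c), u
6. Box (not c and not a) implies Box (a and c), u
7. Box (not c and not a), u
8. not c and not a, u
9. not c, u
10. not a, u
11. not Box (not c and not a), u
12. not Box (a and c), v
13. Box (not c and not a) implies Box (a and c), v
14. Box (not c and not a), v
15. not c and not a, v
16. not c, v
17. not a, v
18. not Box (not c and not a), v
19. not (not c and not a), w
20. Box (not c and not a) implies Box (a and c), w
21. Box (not c and not a), w
22. not c and not a, w
23. not c, w
24. not a, w
25. a, w
Accessibility: uRu, uRv, uRw, vRv, wRw
Branch closes: a and not a both at w.
All branches of the negation close; one closing branch shown above.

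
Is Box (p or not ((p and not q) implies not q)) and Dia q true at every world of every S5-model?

Tableau for the negation not (Box (p or not ((p and not q) implies not q)) and Dia q):
1. not (Box (p or not ((p and not q) implies not q)) and Dia q), w0
2. not Dia q, w0
3. not q, w0
Accessibility: w0Rw0
The negation has an open branch (countermodel exists).

Not valid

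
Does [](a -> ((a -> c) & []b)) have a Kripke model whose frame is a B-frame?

Satisfiable (open branch found)

1. [](a -> ((a -> c) & []b)), 0
2. a -> ((a -> c) & []b), 0
3. (a -> c) & []b, 0
4. a -> c, 0
5. []b, 0
6. b, 0
7. c, 0
Accessibility: 0R0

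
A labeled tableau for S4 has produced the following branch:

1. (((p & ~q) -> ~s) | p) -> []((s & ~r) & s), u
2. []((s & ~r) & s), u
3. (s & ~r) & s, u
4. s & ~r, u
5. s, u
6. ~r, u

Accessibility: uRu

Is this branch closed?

No atom appears with both signs at the same world.

No, open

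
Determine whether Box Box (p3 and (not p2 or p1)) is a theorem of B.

Tableau for the negation not Box Box (p3 and (not p2 or p1)):
1. not Box Box (p3 and (not p2 or p1)), u
2. not Box (p3 and (not p2 or p1)), v
3. not (p3 and (not p2 or p1)), w
4. not (not p2 or p1), w
5. p2, w
6. not p1, w
Accessibility: uRu, uRv, vRu, vRv, vRw, wRv, wRw
The negation has an open branch (countermodel exists).

No, not valid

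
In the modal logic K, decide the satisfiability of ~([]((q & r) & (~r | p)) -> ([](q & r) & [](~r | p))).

1. ~([]((q & r) & (~r | p)) -> ([](q & r) & [](~r | p))), 0
2. []((q & r) & (~r | p)), 0   [~->-rule on 1]
3. ~([](q & r) & [](~r | p)), 0   [~->-rule on 1]
4. ~[](~r | p), 0   [~&-rule on 3 (branches; this branch)]
5. ~(~r | p), 1   [~[]-rule on 4: fresh world 1, 0R1]
6. r, 1   [~|-rule on 5]
7. ~p, 1   [~|-rule on 5]
8. (q & r) & (~r | p), 1   [[]-rule on 2 via 0R1]
9. q & r, 1   [&-rule on 8]
10. ~r | p, 1   [&-rule on 8]
11. q, 1   [&-rule on 9]
12. p, 1   [|-rule on 10 (branches; this branch)]
Accessibility: 0R1
Branch closes: p and ~p both at 1.
All branches of the tableau close; one closing branch shown above.

Unsatisfiable (every branch closes)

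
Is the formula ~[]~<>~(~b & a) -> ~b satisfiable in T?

1. ~[]~<>~(~b & a) -> ~b, 0
2. ~b, 0   [->-rule on 1 (branches; this branch)]
Accessibility: 0R0

Yes, satisfiable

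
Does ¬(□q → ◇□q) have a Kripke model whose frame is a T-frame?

1. ¬(□q → ◇□q), 0
2. □q, 0
3. ¬◇□q, 0
4. q, 0
5. ¬□q, 0
6. ¬q, 1
7. q, 1
Accessibility: 0R0, 0R1, 1R1
Branch closes: q and ¬q both at 1.
Every branch closes; the branch above is one of them.

Unsatisfiable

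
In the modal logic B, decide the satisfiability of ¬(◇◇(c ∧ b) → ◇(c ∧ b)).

1. ¬(◇◇(c ∧ b) → ◇(c ∧ b)), w0
2. ◇◇(c ∧ b), w0
3. ¬◇(c ∧ b), w0
4. ¬(c ∧ b), w0
5. ¬b, w0
6. ◇(c ∧ b), w1
7. ¬(c ∧ b), w1
8. ¬b, w1
9. c ∧ b, w2
10. c, w2
11. b, w2
Accessibility: w0Rw0, w0Rw1, w1Rw0, w1Rw1, w1Rw2, w2Rw1, w2Rw2

Satisfiable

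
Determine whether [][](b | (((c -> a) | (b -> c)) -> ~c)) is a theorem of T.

Tableau for the negation ~[][](b | (((c -> a) | (b -> c)) -> ~c)):
1. ~[][](b | (((c -> a) | (b -> c)) -> ~c)), u
2. ~[](b | (((c -> a) | (b -> c)) -> ~c)), v
3. ~(b | (((c -> a) | (b -> c)) -> ~c)), w
4. ~b, w
5. ~(((c -> a) | (b -> c)) -> ~c), w
6. (c -> a) | (b -> c), w
7. c, w
8. b -> c, w
Accessibility: uRu, uRv, vRv, vRw, wRw
The negation has an open branch (countermodel exists).

Invalid (countermodel exists)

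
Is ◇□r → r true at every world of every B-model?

Valid in B

Tableau for the negation ¬(◇□r → r):
1. ¬(◇□r → r), 0
2. ◇□r, 0   [¬→-rule on 1]
3. ¬r, 0   [¬→-rule on 1]
4. □r, 1   [◇-rule on 2: fresh world 1, 0R1]
5. r, 0   [□-rule on 4 via 1R0]
Accessibility: 0R0, 0R1, 1R0, 1R1
Branch closes: r and ¬r both at 0.
Every branch of the negation's tableau closes; the branch above is one of them.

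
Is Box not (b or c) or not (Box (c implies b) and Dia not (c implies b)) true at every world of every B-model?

Tableau for the negation not (Box not (b or c) or not (Box (c implies b) and Dia not (c implies b))):
1. not (Box not (b or c) or not (Box (c implies b) and Dia not (c implies b))), 0
2. not Box not (b or c), 0
3. Box (c implies b) and Dia not (c implies b), 0
4. Box (c implies b), 0
5. Dia not (c implies b), 0
6. c implies b, 0
7. b, 0
8. b or c, 1
9. c implies b, 1
10. c, 1
11. b, 1
12. not (c implies b), 2
13. c, 2
14. not b, 2
15. c implies b, 2
16. b, 2
Accessibility: 0R0, 0R1, 0R2, 1R0, 1R1, 2R0, 2R2
Branch closes: b and not b both at 2.
Every branch of the negation's tableau closes; the branch above is one of them.

Yes, valid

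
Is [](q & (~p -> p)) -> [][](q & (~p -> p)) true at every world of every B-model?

Invalid (countermodel exists)

Tableau for the negation ~([](q & (~p -> p)) -> [][](q & (~p -> p))):
1. ~([](q & (~p -> p)) -> [][](q & (~p -> p))), w0
2. [](q & (~p -> p)), w0   [~->-rule on 1]
3. ~[][](q & (~p -> p)), w0   [~->-rule on 1]
4. q & (~p -> p), w0   [[]-rule on 2 via w0Rw0]
5. q, w0   [&-rule on 4]
6. ~p -> p, w0   [&-rule on 4]
7. p, w0   [->-rule on 6 (branches; this branch)]
8. ~[](q & (~p -> p)), w1   [~[]-rule on 3: fresh world w1, w0Rw1]
9. q & (~p -> p), w1   [[]-rule on 2 via w0Rw1]
10. q, w1   [&-rule on 9]
11. ~p -> p, w1   [&-rule on 9]
12. p, w1   [->-rule on 11 (branches; this branch)]
13. ~(q & (~p -> p)), w2   [~[]-rule on 8: fresh world w2, w1Rw2]
14. ~(~p -> p), w2   [~&-rule on 13 (branches; this branch)]
15. ~p, w2   [~->-rule on 14]
Accessibility: w0Rw0, w0Rw1, w1Rw0, w1Rw1, w1Rw2, w2Rw1, w2Rw2
The negation has an open branch (countermodel exists).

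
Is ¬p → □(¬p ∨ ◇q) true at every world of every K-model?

Invalid (countermodel exists)

Tableau for the negation ¬(¬p → □(¬p ∨ ◇q)):
1. ¬(¬p → □(¬p ∨ ◇q)), 0
2. ¬p, 0
3. ¬□(¬p ∨ ◇q), 0
4. ¬(¬p ∨ ◇q), 1
5. p, 1
6. ¬◇q, 1
Accessibility: 0R1
The negation has an open branch (countermodel exists).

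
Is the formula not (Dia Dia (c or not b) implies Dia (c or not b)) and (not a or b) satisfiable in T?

1. not (Dia Dia (c or not b) implies Dia (c or not b)) and (not a or b), u
2. not (Dia Dia (c or not b) implies Dia (c or not b)), u   [and-rule on 1]
3. not a or b, u   [and-rule on 1]
4. Dia Dia (c or not b), u   [neg-implies-rule on 2]
5. not Dia (c or not b), u   [neg-implies-rule on 2]
6. not (c or not b), u   [neg-Dia-rule on 5 via uRu]
7. not c, u   [neg-or-rule on 6]
8. b, u   [neg-or-rule on 6]
9. Dia (c or not b), v   [Dia-rule on 4: fresh world v, uRv]
10. not (c or not b), v   [neg-Dia-rule on 5 via uRv]
11. not c, v   [neg-or-rule on 10]
12. b, v   [neg-or-rule on 10]
13. c or not b, w   [Dia-rule on 9: fresh world w, vRw]
14. not b, w   [or-rule on 13 (branches; this branch)]
Accessibility: uRu, uRv, vRv, vRw, wRw

Satisfiable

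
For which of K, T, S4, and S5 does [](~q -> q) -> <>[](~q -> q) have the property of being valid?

T, S4, S5

T-tableau for the negation ~([](~q -> q) -> <>[](~q -> q)):
1. ~([](~q -> q) -> <>[](~q -> q)), 0
2. [](~q -> q), 0
3. ~<>[](~q -> q), 0
4. ~q -> q, 0
5. ~[](~q -> q), 0
6. q, 0
7. ~(~q -> q), 1
8. ~q, 1
9. ~q -> q, 1
10. ~[](~q -> q), 1
11. q, 1
Accessibility: 0R0, 0R1, 1R1
Branch closes: q and ~q both at 1.
Every branch closes (one shown): valid in T, hence also in S4, S5 (every theorem of T is a theorem of S4 and S5).
K-tableau for the negation ~([](~q -> q) -> <>[](~q -> q)):
1. ~([](~q -> q) -> <>[](~q -> q)), 0
2. [](~q -> q), 0
3. ~<>[](~q -> q), 0
Complete open branch: countermodel on a K-frame, so not valid in K.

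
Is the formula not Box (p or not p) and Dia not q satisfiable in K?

Unsatisfiable (every branch closes)

1. not Box (p or not p) and Dia not q, u
2. not Box (p or not p), u
3. Dia not q, u
4. not (p or not p), v
5. not p, v
6. p, v
Accessibility: uRv
Branch closes: p and not p both at v.
Every branch closes; the branch above is one of them.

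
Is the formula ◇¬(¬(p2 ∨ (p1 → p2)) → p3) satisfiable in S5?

Satisfiable (open branch found)

1. ◇¬(¬(p2 ∨ (p1 → p2)) → p3), w0
2. ¬(¬(p2 ∨ (p1 → p2)) → p3), w1
3. ¬(p2 ∨ (p1 → p2)), w1
4. ¬p3, w1
5. ¬p2, w1
6. ¬(p1 → p2), w1
7. p1, w1
Accessibility: w0Rw0, w0Rw1, w1Rw0, w1Rw1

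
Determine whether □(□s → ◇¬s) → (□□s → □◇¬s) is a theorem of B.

Tableau for the negation ¬(□(□s → ◇¬s) → (□□s → □◇¬s)):
1. ¬(□(□s → ◇¬s) → (□□s → □◇¬s)), u
2. □(□s → ◇¬s), u   [¬→-rule on 1]
3. ¬(□□s → □◇¬s), u   [¬→-rule on 1]
4. □□s, u   [¬→-rule on 3]
5. ¬□◇¬s, u   [¬→-rule on 3]
6. □s → ◇¬s, u   [□-rule on 2 via uRu]
7. □s, u   [□-rule on 4 via uRu]
8. s, u   [□-rule on 7 via uRu]
9. ◇¬s, u   [→-rule on 6 (branches; this branch)]
10. ¬◇¬s, v   [¬□-rule on 5: fresh world v, uRv]
11. □s → ◇¬s, v   [□-rule on 2 via uRv]
12. □s, v   [□-rule on 4 via uRv]
13. s, v   [□-rule on 7 via uRv]
14. ◇¬s, v   [→-rule on 11 (branches; this branch)]
15. ¬s, w   [◇-rule on 9: fresh world w, uRw]
16. □s → ◇¬s, w   [□-rule on 2 via uRw]
17. □s, w   [□-rule on 4 via uRw]
18. s, w   [□-rule on 7 via uRw]
Accessibility: uRu, uRv, uRw, vRu, vRv, wRu, wRw
Branch closes: s and ¬s both at w.
All branches of the negation close; one closing branch shown above.

Valid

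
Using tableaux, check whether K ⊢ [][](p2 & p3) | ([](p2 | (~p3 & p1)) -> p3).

Invalid (countermodel exists)

Tableau for the negation ~([][](p2 & p3) | ([](p2 | (~p3 & p1)) -> p3)):
1. ~([][](p2 & p3) | ([](p2 | (~p3 & p1)) -> p3)), 0
2. ~[][](p2 & p3), 0
3. ~([](p2 | (~p3 & p1)) -> p3), 0
4. [](p2 | (~p3 & p1)), 0
5. ~p3, 0
6. ~[](p2 & p3), 1
7. p2 | (~p3 & p1), 1
8. ~p3 & p1, 1
9. ~p3, 1
10. p1, 1
11. ~(p2 & p3), 2
12. ~p3, 2
Accessibility: 0R1, 1R2
The negation has an open branch (countermodel exists).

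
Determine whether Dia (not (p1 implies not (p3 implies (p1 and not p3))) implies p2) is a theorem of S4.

Tableau for the negation not Dia (not (p1 implies not (p3 implies (p1 and not p3))) implies p2):
1. not Dia (not (p1 implies not (p3 implies (p1 and not p3))) implies p2), w0
2. not (not (p1 implies not (p3 implies (p1 and not p3))) implies p2), w0
3. not (p1 implies not (p3 implies (p1 and not p3))), w0
4. not p2, w0
5. p1, w0
6. p3 implies (p1 and not p3), w0
7. p1 and not p3, w0
8. not p3, w0
Accessibility: w0Rw0
The negation has an open branch (countermodel exists).

Not valid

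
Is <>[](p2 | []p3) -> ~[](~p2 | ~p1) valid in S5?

Tableau for the negation ~(<>[](p2 | []p3) -> ~[](~p2 | ~p1)):
1. ~(<>[](p2 | []p3) -> ~[](~p2 | ~p1)), 0
2. <>[](p2 | []p3), 0
3. [](~p2 | ~p1), 0
4. ~p2 | ~p1, 0
5. ~p1, 0
6. [](p2 | []p3), 1
7. ~p2 | ~p1, 1
8. p2 | []p3, 0
9. p2 | []p3, 1
10. ~p1, 1
11. []p3, 0
12. p3, 0
13. p3, 1
14. []p3, 1
Accessibility: 0R0, 0R1, 1R0, 1R1
The negation has an open branch (countermodel exists).

Invalid (countermodel exists)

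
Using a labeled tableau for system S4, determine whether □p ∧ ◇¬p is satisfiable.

No, unsatisfiable

1. □p ∧ ◇¬p, u
2. □p, u   [∧-rule on 1]
3. ◇¬p, u   [∧-rule on 1]
4. p, u   [□-rule on 2 via uRu]
5. ¬p, v   [◇-rule on 3: fresh world v, uRv]
6. p, v   [□-rule on 2 via uRv]
Accessibility: uRu, uRv, vRv
Branch closes: p and ¬p both at v.
All branches of the tableau close; one closing branch shown above.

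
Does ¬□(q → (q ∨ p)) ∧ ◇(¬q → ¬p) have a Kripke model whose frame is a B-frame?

Unsatisfiable

1. ¬□(q → (q ∨ p)) ∧ ◇(¬q → ¬p), w0
2. ¬□(q → (q ∨ p)), w0   [∧-rule on 1]
3. ◇(¬q → ¬p), w0   [∧-rule on 1]
4. ¬(q → (q ∨ p)), w1   [¬□-rule on 2: fresh world w1, w0Rw1]
5. q, w1   [¬→-rule on 4]
6. ¬(q ∨ p), w1   [¬→-rule on 4]
7. ¬q, w1   [¬∨-rule on 6]
8. ¬p, w1   [¬∨-rule on 6]
Accessibility: w0Rw0, w0Rw1, w1Rw0, w1Rw1
Branch closes: q and ¬q both at w1.
All branches of the tableau close; one closing branch shown above.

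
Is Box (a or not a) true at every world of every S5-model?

Tableau for the negation not Box (a or not a):
1. not Box (a or not a), w0
2. not (a or not a), w1
3. not a, w1
4. a, w1
Accessibility: w0Rw0, w0Rw1, w1Rw0, w1Rw1
Branch closes: a and not a both at w1.
Every branch of the negation's tableau closes; the branch above is one of them.

Valid in S5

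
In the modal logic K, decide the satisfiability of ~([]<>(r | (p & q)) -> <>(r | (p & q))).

Satisfiable (open branch found)

1. ~([]<>(r | (p & q)) -> <>(r | (p & q))), u
2. []<>(r | (p & q)), u
3. ~<>(r | (p & q)), u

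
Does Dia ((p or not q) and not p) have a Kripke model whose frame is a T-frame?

1. Dia ((p or not q) and not p), u
2. (p or not q) and not p, v
3. p or not q, v
4. not p, v
5. not q, v
Accessibility: uRu, uRv, vRv

Yes, satisfiable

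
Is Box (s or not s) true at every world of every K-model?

Tableau for the negation not Box (s or not s):
1. not Box (s or not s), 0
2. not (s or not s), 1   [neg-Box-rule on 1: fresh world 1, 0R1]
3. not s, 1   [neg-or-rule on 2]
4. s, 1   [neg-or-rule on 2]
Accessibility: 0R1
Branch closes: s and not s both at 1.
All branches of the negation close; one closing branch shown above.

Valid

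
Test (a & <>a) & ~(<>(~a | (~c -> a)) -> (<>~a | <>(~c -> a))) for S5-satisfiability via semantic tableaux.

Unsatisfiable (every branch closes)

1. (a & <>a) & ~(<>(~a | (~c -> a)) -> (<>~a | <>(~c -> a))), u
2. a & <>a, u   [&-rule on 1]
3. ~(<>(~a | (~c -> a)) -> (<>~a | <>(~c -> a))), u   [&-rule on 1]
4. a, u   [&-rule on 2]
5. <>a, u   [&-rule on 2]
6. <>(~a | (~c -> a)), u   [~->-rule on 3]
7. ~(<>~a | <>(~c -> a)), u   [~->-rule on 3]
8. ~<>~a, u   [~|-rule on 7]
9. ~<>(~c -> a), u   [~|-rule on 7]
10. ~(~c -> a), u   [~<>-rule on 9 via uRu]
11. ~c, u   [~->-rule on 10]
12. ~a, u   [~->-rule on 10]
Accessibility: uRu
Branch closes: a and ~a both at u.
All branches of the tableau close; one closing branch shown above.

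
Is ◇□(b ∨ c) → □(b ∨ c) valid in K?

Tableau for the negation ¬(◇□(b ∨ c) → □(b ∨ c)):
1. ¬(◇□(b ∨ c) → □(b ∨ c)), 0
2. ◇□(b ∨ c), 0
3. ¬□(b ∨ c), 0
4. □(b ∨ c), 1
5. ¬(b ∨ c), 2
6. ¬b, 2
7. ¬c, 2
Accessibility: 0R1, 0R2
The negation has an open branch (countermodel exists).

Invalid (countermodel exists)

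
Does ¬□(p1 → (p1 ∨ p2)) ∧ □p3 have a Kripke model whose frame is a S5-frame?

1. ¬□(p1 → (p1 ∨ p2)) ∧ □p3, 0
2. ¬□(p1 → (p1 ∨ p2)), 0
3. □p3, 0
4. p3, 0
5. ¬(p1 → (p1 ∨ p2)), 1
6. p1, 1
7. ¬(p1 ∨ p2), 1
8. ¬p1, 1
9. ¬p2, 1
Accessibility: 0R0, 0R1, 1R0, 1R1
Branch closes: p1 and ¬p1 both at 1.
(One branch shown.) All branches close.

Unsatisfiable (every branch closes)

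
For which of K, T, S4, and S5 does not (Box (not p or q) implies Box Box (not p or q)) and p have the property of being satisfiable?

K, T

S4-tableau for the formula:
1. not (Box (not p or q) implies Box Box (not p or q)) and p, u
2. not (Box (not p or q) implies Box Box (not p or q)), u
3. p, u
4. Box (not p or q), u
5. not Box Box (not p or q), u
6. not p or q, u
7. q, u
8. not Box (not p or q), v
9. not p or q, v
10. q, v
11. not (not p or q), w
12. p, w
13. not q, w
14. not p or q, w
15. q, w
Accessibility: uRu, uRv, uRw, vRv, vRw, wRw
Branch closes: q and not q both at w.
Every branch closes (one shown): unsatisfiable in S4, hence also in S5 (every S5-frame is an S4-frame).
T-tableau for the formula:
1. not (Box (not p or q) implies Box Box (not p or q)) and p, u
2. not (Box (not p or q) implies Box Box (not p or q)), u
3. p, u
4. Box (not p or q), u
5. not Box Box (not p or q), u
6. not p or q, u
7. q, u
8. not Box (not p or q), v
9. not p or q, v
10. q, v
11. not (not p or q), w
12. p, w
13. not q, w
Accessibility: uRu, uRv, vRv, vRw, wRw
Complete open branch: satisfiable in T, hence also in K (this T-model is also a K-model).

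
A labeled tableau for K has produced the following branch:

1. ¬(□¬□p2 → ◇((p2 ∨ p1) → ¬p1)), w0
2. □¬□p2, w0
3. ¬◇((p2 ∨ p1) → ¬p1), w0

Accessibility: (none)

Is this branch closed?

No, open

No world carries both an atom and its negation.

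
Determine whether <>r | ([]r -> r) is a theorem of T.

Tableau for the negation ~(<>r | ([]r -> r)):
1. ~(<>r | ([]r -> r)), u
2. ~<>r, u   [~|-rule on 1]
3. ~([]r -> r), u   [~|-rule on 1]
4. []r, u   [~->-rule on 3]
5. ~r, u   [~->-rule on 3]
6. r, u   [[]-rule on 4 via uRu]
Accessibility: uRu
Branch closes: r and ~r both at u.
All branches of the negation close; one closing branch shown above.

Valid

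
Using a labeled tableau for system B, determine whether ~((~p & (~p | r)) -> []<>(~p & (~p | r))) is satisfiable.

Unsatisfiable (every branch closes)

1. ~((~p & (~p | r)) -> []<>(~p & (~p | r))), u
2. ~p & (~p | r), u
3. ~[]<>(~p & (~p | r)), u
4. ~p, u
5. ~p | r, u
6. r, u
7. ~<>(~p & (~p | r)), v
8. ~(~p & (~p | r)), u
9. ~(~p & (~p | r)), v
10. ~(~p | r), u
11. p, u
12. ~r, u
Accessibility: uRu, uRv, vRu, vRv
Branch closes: p and ~p both at u.
Every branch closes; the branch above is one of them.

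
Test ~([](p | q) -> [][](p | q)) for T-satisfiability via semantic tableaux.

Satisfiable (open branch found)

1. ~([](p | q) -> [][](p | q)), 0
2. [](p | q), 0
3. ~[][](p | q), 0
4. p | q, 0
5. q, 0
6. ~[](p | q), 1
7. p | q, 1
8. q, 1
9. ~(p | q), 2
10. ~p, 2
11. ~q, 2
Accessibility: 0R0, 0R1, 1R1, 1R2, 2R2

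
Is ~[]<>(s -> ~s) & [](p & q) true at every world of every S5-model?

Tableau for the negation ~(~[]<>(s -> ~s) & [](p & q)):
1. ~(~[]<>(s -> ~s) & [](p & q)), w0
2. ~[](p & q), w0   [~&-rule on 1 (branches; this branch)]
3. ~(p & q), w1   [~[]-rule on 2: fresh world w1, w0Rw1]
4. ~q, w1   [~&-rule on 3 (branches; this branch)]
Accessibility: w0Rw0, w0Rw1, w1Rw0, w1Rw1
The negation has an open branch (countermodel exists).

No, not valid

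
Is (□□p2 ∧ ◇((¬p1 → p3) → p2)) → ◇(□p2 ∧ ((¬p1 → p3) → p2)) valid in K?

Valid in K

Tableau for the negation ¬((□□p2 ∧ ◇((¬p1 → p3) → p2)) → ◇(□p2 ∧ ((¬p1 → p3) → p2))):
1. ¬((□□p2 ∧ ◇((¬p1 → p3) → p2)) → ◇(□p2 ∧ ((¬p1 → p3) → p2))), 0
2. □□p2 ∧ ◇((¬p1 → p3) → p2), 0
3. ¬◇(□p2 ∧ ((¬p1 → p3) → p2)), 0
4. □□p2, 0
5. ◇((¬p1 → p3) → p2), 0
6. (¬p1 → p3) → p2, 1
7. ¬(□p2 ∧ ((¬p1 → p3) → p2)), 1
8. □p2, 1
9. ¬(¬p1 → p3), 1
10. ¬p1, 1
11. ¬p3, 1
12. ¬□p2, 1
13. ¬p2, 2
14. p2, 2
Accessibility: 0R1, 1R2
Branch closes: p2 and ¬p2 both at 2.
Every branch of the negation's tableau closes; the branch above is one of them.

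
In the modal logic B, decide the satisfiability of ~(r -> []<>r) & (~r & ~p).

1. ~(r -> []<>r) & (~r & ~p), 0
2. ~(r -> []<>r), 0
3. ~r & ~p, 0
4. r, 0
5. ~[]<>r, 0
6. ~r, 0
7. ~p, 0
Accessibility: 0R0
Branch closes: r and ~r both at 0.
All branches of the tableau close; one closing branch shown above.

No, unsatisfiable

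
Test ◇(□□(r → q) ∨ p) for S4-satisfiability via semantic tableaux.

1. ◇(□□(r → q) ∨ p), 0
2. □□(r → q) ∨ p, 1
3. p, 1
Accessibility: 0R0, 0R1, 1R1

Satisfiable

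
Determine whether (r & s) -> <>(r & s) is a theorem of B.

Yes, valid

Tableau for the negation ~((r & s) -> <>(r & s)):
1. ~((r & s) -> <>(r & s)), u
2. r & s, u   [~->-rule on 1]
3. ~<>(r & s), u   [~->-rule on 1]
4. r, u   [&-rule on 2]
5. s, u   [&-rule on 2]
6. ~(r & s), u   [~<>-rule on 3 via uRu]
7. ~s, u   [~&-rule on 6 (branches; this branch)]
Accessibility: uRu
Branch closes: s and ~s both at u.
All branches of the negation close; one closing branch shown above.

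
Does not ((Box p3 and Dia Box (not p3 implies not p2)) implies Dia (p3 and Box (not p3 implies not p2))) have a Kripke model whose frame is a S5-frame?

1. not ((Box p3 and Dia Box (not p3 implies not p2)) implies Dia (p3 and Box (not p3 implies not p2))), 0
2. Box p3 and Dia Box (not p3 implies not p2), 0
3. not Dia (p3 and Box (not p3 implies not p2)), 0
4. Box p3, 0
5. Dia Box (not p3 implies not p2), 0
6. not (p3 and Box (not p3 implies not p2)), 0
7. p3, 0
8. not Box (not p3 implies not p2), 0
9. Box (not p3 implies not p2), 1
10. not (p3 and Box (not p3 implies not p2)), 1
11. p3, 1
12. not p3 implies not p2, 0
13. not p3 implies not p2, 1
14. not Box (not p3 implies not p2), 1
15. not p2, 0
16. not p2, 1
17. not (not p3 implies not p2), 2
18. not p3, 2
19. p2, 2
20. not (p3 and Box (not p3 implies not p2)), 2
21. p3, 2
Accessibility: 0R0, 0R1, 0R2, 1R0, 1R1, 1R2, 2R0, 2R1, 2R2
Branch closes: p3 and not p3 both at 2.
Every branch closes; the branch above is one of them.

No, unsatisfiable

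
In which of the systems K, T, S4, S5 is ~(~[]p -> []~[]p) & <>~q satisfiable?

K, T, S4

S5-tableau for the formula:
1. ~(~[]p -> []~[]p) & <>~q, w0
2. ~(~[]p -> []~[]p), w0   [&-rule on 1]
3. <>~q, w0   [&-rule on 1]
4. ~[]p, w0   [~->-rule on 2]
5. ~[]~[]p, w0   [~->-rule on 2]
6. ~q, w1   [<>-rule on 3: fresh world w1, w0Rw1]
7. ~p, w2   [~[]-rule on 4: fresh world w2, w0Rw2]
8. []p, w3   [~[]-rule on 5: fresh world w3, w0Rw3]
9. p, w0   [[]-rule on 8 via w3Rw0]
10. p, w1   [[]-rule on 8 via w3Rw1]
11. p, w2   [[]-rule on 8 via w3Rw2]
Accessibility: w0Rw0, w0Rw1, w0Rw2, w0Rw3, w1Rw0, w1Rw1, w1Rw2, w1Rw3, w2Rw0, w2Rw1, w2Rw2, w2Rw3, w3Rw0, w3Rw1, w3Rw2, w3Rw3
Branch closes: p and ~p both at w2.
Every branch closes (one shown): unsatisfiable in S5.
S4-tableau for the formula:
1. ~(~[]p -> []~[]p) & <>~q, w0
2. ~(~[]p -> []~[]p), w0   [&-rule on 1]
3. <>~q, w0   [&-rule on 1]
4. ~[]p, w0   [~->-rule on 2]
5. ~[]~[]p, w0   [~->-rule on 2]
6. ~q, w1   [<>-rule on 3: fresh world w1, w0Rw1]
7. ~p, w2   [~[]-rule on 4: fresh world w2, w0Rw2]
8. []p, w3   [~[]-rule on 5: fresh world w3, w0Rw3]
9. p, w3   [[]-rule on 8 via w3Rw3]
Accessibility: w0Rw0, w0Rw1, w0Rw2, w0Rw3, w1Rw1, w2Rw2, w3Rw3
Complete open branch: satisfiable in S4, hence also in K, T (this S4-model is also a K-model and a T-model).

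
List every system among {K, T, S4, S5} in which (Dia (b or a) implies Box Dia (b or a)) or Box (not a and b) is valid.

S4-tableau for the negation not ((Dia (b or a) implies Box Dia (b or a)) or Box (not a and b)):
1. not ((Dia (b or a) implies Box Dia (b or a)) or Box (not a and b)), w0
2. not (Dia (b or a) implies Box Dia (b or a)), w0
3. not Box (not a and b), w0
4. Dia (b or a), w0
5. not Box Dia (b or a), w0
6. not (not a and b), w1
7. not b, w1
8. b or a, w2
9. a, w2
10. not Dia (b or a), w3
11. not (b or a), w3
12. not b, w3
13. not a, w3
Accessibility: w0Rw0, w0Rw1, w0Rw2, w0Rw3, w1Rw1, w2Rw2, w3Rw3
Complete open branch: countermodel on an S4-frame, so not valid in S4, nor in K, T (the same frame is also a K-frame and a T-frame).
S5-tableau for the negation not ((Dia (b or a) implies Box Dia (b or a)) or Box (not a and b)):
1. not ((Dia (b or a) implies Box Dia (b or a)) or Box (not a and b)), w0
2. not (Dia (b or a) implies Box Dia (b or a)), w0
3. not Box (not a and b), w0
4. Dia (b or a), w0
5. not Box Dia (b or a), w0
6. not (not a and b), w1
7. not b, w1
8. b or a, w2
9. a, w2
10. not Dia (b or a), w3
11. not (b or a), w0
12. not b, w0
13. not a, w0
14. not (b or a), w1
15. not a, w1
16. not (b or a), w2
17. not b, w2
18. not a, w2
Accessibility: w0Rw0, w0Rw1, w0Rw2, w0Rw3, w1Rw0, w1Rw1, w1Rw2, w1Rw3, w2Rw0, w2Rw1, w2Rw2, w2Rw3, w3Rw0, w3Rw1, w3Rw2, w3Rw3
Branch closes: a and not a both at w2.
Every branch closes (one shown): valid in S5.

S5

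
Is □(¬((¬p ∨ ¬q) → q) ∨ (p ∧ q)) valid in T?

Not valid

Tableau for the negation ¬□(¬((¬p ∨ ¬q) → q) ∨ (p ∧ q)):
1. ¬□(¬((¬p ∨ ¬q) → q) ∨ (p ∧ q)), w0
2. ¬(¬((¬p ∨ ¬q) → q) ∨ (p ∧ q)), w1
3. (¬p ∨ ¬q) → q, w1
4. ¬(p ∧ q), w1
5. q, w1
6. ¬p, w1
Accessibility: w0Rw0, w0Rw1, w1Rw1
The negation has an open branch (countermodel exists).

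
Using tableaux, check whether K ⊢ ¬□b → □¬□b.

No, not valid

Tableau for the negation ¬(¬□b → □¬□b):
1. ¬(¬□b → □¬□b), 0
2. ¬□b, 0   [¬→-rule on 1]
3. ¬□¬□b, 0   [¬→-rule on 1]
4. ¬b, 1   [¬□-rule on 2: fresh world 1, 0R1]
5. □b, 2   [¬□-rule on 3: fresh world 2, 0R2]
Accessibility: 0R1, 0R2
The negation has an open branch (countermodel exists).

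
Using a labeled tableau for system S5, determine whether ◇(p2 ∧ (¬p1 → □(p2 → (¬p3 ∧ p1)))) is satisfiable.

Satisfiable (open branch found)

1. ◇(p2 ∧ (¬p1 → □(p2 → (¬p3 ∧ p1)))), w0
2. p2 ∧ (¬p1 → □(p2 → (¬p3 ∧ p1))), w1
3. p2, w1
4. ¬p1 → □(p2 → (¬p3 ∧ p1)), w1
5. □(p2 → (¬p3 ∧ p1)), w1
6. p2 → (¬p3 ∧ p1), w0
7. p2 → (¬p3 ∧ p1), w1
8. ¬p3 ∧ p1, w0
9. ¬p3, w0
10. p1, w0
11. ¬p3 ∧ p1, w1
12. ¬p3, w1
13. p1, w1
Accessibility: w0Rw0, w0Rw1, w1Rw0, w1Rw1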